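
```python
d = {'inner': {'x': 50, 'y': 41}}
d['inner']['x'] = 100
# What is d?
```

After line 1: d = {'inner': {'x': 50, 'y': 41}}
After line 2 (inner x overwritten): d = {'inner': {'x': 100, 'y': 41}}

{'inner': {'x': 100, 'y': 41}}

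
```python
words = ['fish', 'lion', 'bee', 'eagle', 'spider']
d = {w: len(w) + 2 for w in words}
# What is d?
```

{'fish': 6, 'lion': 6, 'bee': 5, 'eagle': 7, 'spider': 8}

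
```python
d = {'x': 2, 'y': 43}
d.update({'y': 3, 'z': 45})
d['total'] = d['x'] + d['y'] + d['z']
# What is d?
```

After line 1: d = {'x': 2, 'y': 43}
After line 2 (y overwritten, z added): d = {'x': 2, 'y': 3, 'z': 45}
After line 3 (total = 2 + 3 + 45 = 50): d = {'x': 2, 'y': 3, 'z': 45, 'total': 50}

{'x': 2, 'y': 3, 'z': 45, 'total': 50}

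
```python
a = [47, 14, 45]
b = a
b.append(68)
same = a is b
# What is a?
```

After line 1: a = [47, 14, 45]
After line 2 (b = a is an alias, same object): a = [47, 14, 45], b = [47, 14, 45]
After line 3 (b.append mutates the shared list): a = [47, 14, 45, 68], b = [47, 14, 45, 68]
After line 4 (same = a is b; same object -> True): same = True

[47, 14, 45, 68]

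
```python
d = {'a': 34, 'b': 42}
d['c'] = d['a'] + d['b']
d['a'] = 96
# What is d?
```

After line 1: d = {'a': 34, 'b': 42}
After line 2 (d['c'] = 34 + 42): d = {'a': 34, 'b': 42, 'c': 76}
After line 3: d = {'a': 96, 'b': 42, 'c': 76}

{'a': 96, 'b': 42, 'c': 76}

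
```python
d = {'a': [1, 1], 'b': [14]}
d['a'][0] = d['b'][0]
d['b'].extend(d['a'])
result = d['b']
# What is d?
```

After line 1: d = {'a': [1, 1], 'b': [14]}
After line 2 (a[0] = b[0] = 14): d = {'a': [14, 1], 'b': [14]}
After line 3 (b.extend(a) appends [14, 1]): d = {'a': [14, 1], 'b': [14, 14, 1]}
After line 4: result = d['b'] = [14, 14, 1]

{'a': [14, 1], 'b': [14, 14, 1]}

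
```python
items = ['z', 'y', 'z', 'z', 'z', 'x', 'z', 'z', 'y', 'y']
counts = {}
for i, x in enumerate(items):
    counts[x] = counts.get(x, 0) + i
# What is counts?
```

Initial: counts = {}, items = ['z', 'y', 'z', 'z', 'z', 'x', 'z', 'z', 'y', 'y']
i=0, x='z': counts = {'z': 0}
i=1, x='y': counts = {'z': 0, 'y': 1}
i=2, x='z': counts = {'z': 2, 'y': 1}
i=3, x='z': counts = {'z': 5, 'y': 1}
i=4, x='z': counts = {'z': 9, 'y': 1}
i=5, x='x': counts = {'z': 9, 'y': 1, 'x': 5}
i=6, x='z': counts = {'z': 15, 'y': 1, 'x': 5}
i=7, x='z': counts = {'z': 22, 'y': 1, 'x': 5}
i=8, x='y': counts = {'z': 22, 'y': 9, 'x': 5}
i=9, x='y': counts = {'z': 22, 'y': 18, 'x': 5}

{'z': 22, 'y': 18, 'x': 5}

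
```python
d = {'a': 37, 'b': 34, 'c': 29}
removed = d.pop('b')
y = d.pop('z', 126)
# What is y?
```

After line 1: d = {'a': 37, 'b': 34, 'c': 29}
After line 2 (pop 'b' returns 34): d = {'a': 37, 'c': 29}, removed = 34
After line 3 (pop 'z' missing, returns default 126): d = {'a': 37, 'c': 29}, y = 126

126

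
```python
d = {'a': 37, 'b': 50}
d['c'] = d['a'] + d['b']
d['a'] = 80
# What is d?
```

After line 1: d = {'a': 37, 'b': 50}
After line 2 (d['c'] = 37 + 50): d = {'a': 37, 'b': 50, 'c': 87}
After line 3: d = {'a': 80, 'b': 50, 'c': 87}

{'a': 80, 'b': 50, 'c': 87}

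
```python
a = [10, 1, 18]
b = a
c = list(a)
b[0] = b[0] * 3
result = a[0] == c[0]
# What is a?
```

After line 1: a = [10, 1, 18]
After line 2 (b = a, alias): a = [10, 1, 18], b = [10, 1, 18]
After line 3 (c = list(a) is a copy, new object): c = [10, 1, 18]
After line 4 (b[0] = 10 * 3 = 30; mutates shared a/b): a = b = [30, 1, 18], c = [10, 1, 18]
After line 5 (a[0] = 30, c[0] = 10; result = False)

[30, 1, 18]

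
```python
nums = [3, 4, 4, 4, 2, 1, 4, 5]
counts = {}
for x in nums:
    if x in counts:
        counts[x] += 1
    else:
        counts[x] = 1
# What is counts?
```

Initial: counts = {}, nums = [3, 4, 4, 4, 2, 1, 4, 5]
See 3: counts = {3: 1}
See 4: counts = {3: 1, 4: 1}
See 4: counts = {3: 1, 4: 2}
See 4: counts = {3: 1, 4: 3}
See 2: counts = {3: 1, 4: 3, 2: 1}
See 1: counts = {3: 1, 4: 3, 2: 1, 1: 1}
See 4: counts = {3: 1, 4: 4, 2: 1, 1: 1}
See 5: counts = {3: 1, 4: 4, 2: 1, 1: 1, 5: 1}

{3: 1, 4: 4, 2: 1, 1: 1, 5: 1}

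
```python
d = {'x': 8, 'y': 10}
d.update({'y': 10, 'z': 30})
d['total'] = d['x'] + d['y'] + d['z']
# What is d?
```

After line 1: d = {'x': 8, 'y': 10}
After line 2 (y overwritten, z added): d = {'x': 8, 'y': 10, 'z': 30}
After line 3 (total = 8 + 10 + 30 = 48): d = {'x': 8, 'y': 10, 'z': 30, 'total': 48}

{'x': 8, 'y': 10, 'z': 30, 'total': 48}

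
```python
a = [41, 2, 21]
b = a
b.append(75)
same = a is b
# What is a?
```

After line 1: a = [41, 2, 21]
After line 2 (b = a is an alias, same object): a = [41, 2, 21], b = [41, 2, 21]
After line 3 (b.append mutates the shared list): a = [41, 2, 21, 75], b = [41, 2, 21, 75]
After line 4 (same = a is b; same object -> True): same = True

[41, 2, 21, 75]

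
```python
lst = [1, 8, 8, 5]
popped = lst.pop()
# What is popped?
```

5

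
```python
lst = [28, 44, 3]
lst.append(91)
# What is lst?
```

[28, 44, 3, 91]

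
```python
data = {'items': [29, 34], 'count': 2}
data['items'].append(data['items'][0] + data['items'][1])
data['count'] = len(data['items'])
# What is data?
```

After line 1: data = {'items': [29, 34], 'count': 2}
After line 2 (append 29 + 34 = 63): data = {'items': [29, 34, 63], 'count': 2}
After line 3 (count = len(items) = 3): data = {'items': [29, 34, 63], 'count': 3}

{'items': [29, 34, 63], 'count': 3}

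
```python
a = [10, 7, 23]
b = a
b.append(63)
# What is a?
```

After line 1: a = [10, 7, 23]
After line 2 (b = a is an alias, same object): a = [10, 7, 23], b = [10, 7, 23]
After line 3 (b.append mutates the shared list): a = [10, 7, 23, 63], b = [10, 7, 23, 63]

[10, 7, 23, 63]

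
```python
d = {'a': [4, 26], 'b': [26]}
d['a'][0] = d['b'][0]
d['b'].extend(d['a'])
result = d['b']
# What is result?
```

After line 1: d = {'a': [4, 26], 'b': [26]}
After line 2 (a[0] = b[0] = 26): d = {'a': [26, 26], 'b': [26]}
After line 3 (b.extend(a) appends [26, 26]): d = {'a': [26, 26], 'b': [26, 26, 26]}
After line 4: result = d['b'] = [26, 26, 26]

[26, 26, 26]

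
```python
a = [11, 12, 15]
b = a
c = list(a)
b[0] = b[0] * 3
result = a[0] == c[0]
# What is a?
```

After line 1: a = [11, 12, 15]
After line 2 (b = a, alias): a = [11, 12, 15], b = [11, 12, 15]
After line 3 (c = list(a) is a copy, new object): c = [11, 12, 15]
After line 4 (b[0] = 11 * 3 = 33; mutates shared a/b): a = b = [33, 12, 15], c = [11, 12, 15]
After line 5 (a[0] = 33, c[0] = 11; result = False)

[33, 12, 15]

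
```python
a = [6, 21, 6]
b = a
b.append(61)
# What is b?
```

After line 1: a = [6, 21, 6]
After line 2 (b = a is an alias, same object): a = [6, 21, 6], b = [6, 21, 6]
After line 3 (b.append mutates the shared list): a = [6, 21, 6, 61], b = [6, 21, 6, 61]

[6, 21, 6, 61]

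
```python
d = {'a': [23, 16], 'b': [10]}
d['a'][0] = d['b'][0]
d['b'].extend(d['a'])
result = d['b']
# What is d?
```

After line 1: d = {'a': [23, 16], 'b': [10]}
After line 2 (a[0] = b[0] = 10): d = {'a': [10, 16], 'b': [10]}
After line 3 (b.extend(a) appends [10, 16]): d = {'a': [10, 16], 'b': [10, 10, 16]}
After line 4: result = d['b'] = [10, 10, 16]

{'a': [10, 16], 'b': [10, 10, 16]}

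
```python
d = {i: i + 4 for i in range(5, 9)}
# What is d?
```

{5: 9, 6: 10, 7: 11, 8: 12}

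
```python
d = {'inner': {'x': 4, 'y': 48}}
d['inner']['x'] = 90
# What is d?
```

After line 1: d = {'inner': {'x': 4, 'y': 48}}
After line 2 (inner x overwritten): d = {'inner': {'x': 90, 'y': 48}}

{'inner': {'x': 90, 'y': 48}}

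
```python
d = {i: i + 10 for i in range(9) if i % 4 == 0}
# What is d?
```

{0: 10, 4: 14, 8: 18}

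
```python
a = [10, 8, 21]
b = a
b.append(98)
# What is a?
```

After line 1: a = [10, 8, 21]
After line 2 (b = a is an alias, same object): a = [10, 8, 21], b = [10, 8, 21]
After line 3 (b.append mutates the shared list): a = [10, 8, 21, 98], b = [10, 8, 21, 98]

[10, 8, 21, 98]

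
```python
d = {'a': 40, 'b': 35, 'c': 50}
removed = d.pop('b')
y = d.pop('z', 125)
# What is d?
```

After line 1: d = {'a': 40, 'b': 35, 'c': 50}
After line 2 (pop 'b' returns 35): d = {'a': 40, 'c': 50}, removed = 35
After line 3 (pop 'z' missing, returns default 125): d = {'a': 40, 'c': 50}, y = 125

{'a': 40, 'c': 50}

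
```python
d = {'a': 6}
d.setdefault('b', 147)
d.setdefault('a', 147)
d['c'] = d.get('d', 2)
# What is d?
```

After line 1: d = {'a': 6}
After line 2 (setdefault adds 'b'=147): d = {'a': 6, 'b': 147}
After line 3 (setdefault 'a' no-op, already exists): d = {'a': 6, 'b': 147}
After line 4 (get('d', 2) returns default since 'd' not in d): d = {'a': 6, 'b': 147, 'c': 2}

{'a': 6, 'b': 147, 'c': 2}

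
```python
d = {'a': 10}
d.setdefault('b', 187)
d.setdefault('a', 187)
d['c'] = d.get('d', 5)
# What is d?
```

After line 1: d = {'a': 10}
After line 2 (setdefault adds 'b'=187): d = {'a': 10, 'b': 187}
After line 3 (setdefault 'a' no-op, already exists): d = {'a': 10, 'b': 187}
After line 4 (get('d', 5) returns default since 'd' not in d): d = {'a': 10, 'b': 187, 'c': 5}

{'a': 10, 'b': 187, 'c': 5}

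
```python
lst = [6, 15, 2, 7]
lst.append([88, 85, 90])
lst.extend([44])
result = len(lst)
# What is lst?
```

After line 1: lst = [6, 15, 2, 7]
After line 2 (append adds [88, 85, 90] as single element): lst = [6, 15, 2, 7, [88, 85, 90]]
After line 3 (extend unpacks [44], adds 44): lst = [6, 15, 2, 7, [88, 85, 90], 44]
After line 4: result = len(lst) = 6

[6, 15, 2, 7, [88, 85, 90], 44]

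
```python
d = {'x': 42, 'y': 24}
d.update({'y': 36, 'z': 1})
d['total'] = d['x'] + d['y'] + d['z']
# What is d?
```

After line 1: d = {'x': 42, 'y': 24}
After line 2 (y overwritten, z added): d = {'x': 42, 'y': 36, 'z': 1}
After line 3 (total = 42 + 36 + 1 = 79): d = {'x': 42, 'y': 36, 'z': 1, 'total': 79}

{'x': 42, 'y': 36, 'z': 1, 'total': 79}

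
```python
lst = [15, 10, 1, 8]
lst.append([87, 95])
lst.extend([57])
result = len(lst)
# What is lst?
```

After line 1: lst = [15, 10, 1, 8]
After line 2 (append adds [87, 95] as single element): lst = [15, 10, 1, 8, [87, 95]]
After line 3 (extend unpacks [57], adds 57): lst = [15, 10, 1, 8, [87, 95], 57]
After line 4: result = len(lst) = 6

[15, 10, 1, 8, [87, 95], 57]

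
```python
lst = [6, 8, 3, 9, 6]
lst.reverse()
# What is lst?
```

[6, 9, 3, 8, 6]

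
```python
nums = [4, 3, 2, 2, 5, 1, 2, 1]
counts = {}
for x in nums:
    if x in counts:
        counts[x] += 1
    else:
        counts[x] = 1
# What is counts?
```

Initial: counts = {}, nums = [4, 3, 2, 2, 5, 1, 2, 1]
See 4: counts = {4: 1}
See 3: counts = {4: 1, 3: 1}
See 2: counts = {4: 1, 3: 1, 2: 1}
See 2: counts = {4: 1, 3: 1, 2: 2}
See 5: counts = {4: 1, 3: 1, 2: 2, 5: 1}
See 1: counts = {4: 1, 3: 1, 2: 2, 5: 1, 1: 1}
See 2: counts = {4: 1, 3: 1, 2: 3, 5: 1, 1: 1}
See 1: counts = {4: 1, 3: 1, 2: 3, 5: 1, 1: 2}

{4: 1, 3: 1, 2: 3, 5: 1, 1: 2}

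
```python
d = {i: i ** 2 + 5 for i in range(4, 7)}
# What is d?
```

{4: 21, 5: 30, 6: 41}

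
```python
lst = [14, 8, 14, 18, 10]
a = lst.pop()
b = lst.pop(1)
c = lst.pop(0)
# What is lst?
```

After line 1: lst = [14, 8, 14, 18, 10]
After line 2 (pop() -> a = 10): lst = [14, 8, 14, 18]
After line 3 (pop(1) -> b = 8): lst = [14, 14, 18]
After line 4 (pop(0) -> c = 14): lst = [14, 18]

[14, 18]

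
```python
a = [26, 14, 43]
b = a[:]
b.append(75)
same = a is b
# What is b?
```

After line 1: a = [26, 14, 43]
After line 2 (b = a[:] is a shallow copy, new object): a = [26, 14, 43], b = [26, 14, 43]
After line 3 (append only mutates b): a = [26, 14, 43], b = [26, 14, 43, 75]
After line 4 (same = a is b; different objects -> False): same = False

[26, 14, 43, 75]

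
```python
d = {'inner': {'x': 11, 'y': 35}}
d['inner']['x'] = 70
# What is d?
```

After line 1: d = {'inner': {'x': 11, 'y': 35}}
After line 2 (inner x overwritten): d = {'inner': {'x': 70, 'y': 35}}

{'inner': {'x': 70, 'y': 35}}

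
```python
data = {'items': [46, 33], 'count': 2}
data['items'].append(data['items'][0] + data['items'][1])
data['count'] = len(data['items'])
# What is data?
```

After line 1: data = {'items': [46, 33], 'count': 2}
After line 2 (append 46 + 33 = 79): data = {'items': [46, 33, 79], 'count': 2}
After line 3 (count = len(items) = 3): data = {'items': [46, 33, 79], 'count': 3}

{'items': [46, 33, 79], 'count': 3}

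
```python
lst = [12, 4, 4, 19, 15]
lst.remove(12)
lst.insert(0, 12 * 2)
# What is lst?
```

After line 1: lst = [12, 4, 4, 19, 15]
After line 2 (remove first 12): lst = [4, 4, 19, 15]
After line 3 (insert 24 at index 0): lst = [24, 4, 4, 19, 15]

[24, 4, 4, 19, 15]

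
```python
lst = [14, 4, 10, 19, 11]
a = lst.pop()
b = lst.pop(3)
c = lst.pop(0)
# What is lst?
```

After line 1: lst = [14, 4, 10, 19, 11]
After line 2 (pop() -> a = 11): lst = [14, 4, 10, 19]
After line 3 (pop(3) -> b = 19): lst = [14, 4, 10]
After line 4 (pop(0) -> c = 14): lst = [4, 10]

[4, 10]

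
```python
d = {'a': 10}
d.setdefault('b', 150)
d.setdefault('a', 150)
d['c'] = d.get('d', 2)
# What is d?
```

After line 1: d = {'a': 10}
After line 2 (setdefault adds 'b'=150): d = {'a': 10, 'b': 150}
After line 3 (setdefault 'a' no-op, already exists): d = {'a': 10, 'b': 150}
After line 4 (get('d', 2) returns default since 'd' not in d): d = {'a': 10, 'b': 150, 'c': 2}

{'a': 10, 'b': 150, 'c': 2}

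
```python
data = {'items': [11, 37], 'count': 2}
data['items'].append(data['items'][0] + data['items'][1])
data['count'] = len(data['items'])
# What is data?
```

After line 1: data = {'items': [11, 37], 'count': 2}
After line 2 (append 11 + 37 = 48): data = {'items': [11, 37, 48], 'count': 2}
After line 3 (count = len(items) = 3): data = {'items': [11, 37, 48], 'count': 3}

{'items': [11, 37, 48], 'count': 3}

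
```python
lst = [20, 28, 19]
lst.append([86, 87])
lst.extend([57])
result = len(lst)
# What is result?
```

After line 1: lst = [20, 28, 19]
After line 2 (append adds [86, 87] as single element): lst = [20, 28, 19, [86, 87]]
After line 3 (extend unpacks [57], adds 57): lst = [20, 28, 19, [86, 87], 57]
After line 4: result = len(lst) = 5

5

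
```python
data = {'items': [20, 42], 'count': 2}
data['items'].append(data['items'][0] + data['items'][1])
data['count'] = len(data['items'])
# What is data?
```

After line 1: data = {'items': [20, 42], 'count': 2}
After line 2 (append 20 + 42 = 62): data = {'items': [20, 42, 62], 'count': 2}
After line 3 (count = len(items) = 3): data = {'items': [20, 42, 62], 'count': 3}

{'items': [20, 42, 62], 'count': 3}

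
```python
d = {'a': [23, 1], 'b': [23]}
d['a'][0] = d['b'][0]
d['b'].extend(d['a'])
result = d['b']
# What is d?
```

After line 1: d = {'a': [23, 1], 'b': [23]}
After line 2 (a[0] = b[0] = 23): d = {'a': [23, 1], 'b': [23]}
After line 3 (b.extend(a) appends [23, 1]): d = {'a': [23, 1], 'b': [23, 23, 1]}
After line 4: result = d['b'] = [23, 23, 1]

{'a': [23, 1], 'b': [23, 23, 1]}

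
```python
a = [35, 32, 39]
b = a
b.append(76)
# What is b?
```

After line 1: a = [35, 32, 39]
After line 2 (b = a is an alias, same object): a = [35, 32, 39], b = [35, 32, 39]
After line 3 (b.append mutates the shared list): a = [35, 32, 39, 76], b = [35, 32, 39, 76]

[35, 32, 39, 76]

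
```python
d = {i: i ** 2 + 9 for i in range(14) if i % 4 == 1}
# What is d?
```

{1: 10, 5: 34, 9: 90, 13: 178}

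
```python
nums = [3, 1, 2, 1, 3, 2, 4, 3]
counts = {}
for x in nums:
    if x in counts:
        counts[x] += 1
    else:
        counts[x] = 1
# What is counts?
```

Initial: counts = {}, nums = [3, 1, 2, 1, 3, 2, 4, 3]
See 3: counts = {3: 1}
See 1: counts = {3: 1, 1: 1}
See 2: counts = {3: 1, 1: 1, 2: 1}
See 1: counts = {3: 1, 1: 2, 2: 1}
See 3: counts = {3: 2, 1: 2, 2: 1}
See 2: counts = {3: 2, 1: 2, 2: 2}
See 4: counts = {3: 2, 1: 2, 2: 2, 4: 1}
See 3: counts = {3: 3, 1: 2, 2: 2, 4: 1}

{3: 3, 1: 2, 2: 2, 4: 1}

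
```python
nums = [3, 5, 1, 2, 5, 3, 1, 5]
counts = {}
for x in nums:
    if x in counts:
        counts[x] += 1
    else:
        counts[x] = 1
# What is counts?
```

Initial: counts = {}, nums = [3, 5, 1, 2, 5, 3, 1, 5]
See 3: counts = {3: 1}
See 5: counts = {3: 1, 5: 1}
See 1: counts = {3: 1, 5: 1, 1: 1}
See 2: counts = {3: 1, 5: 1, 1: 1, 2: 1}
See 5: counts = {3: 1, 5: 2, 1: 1, 2: 1}
See 3: counts = {3: 2, 5: 2, 1: 1, 2: 1}
See 1: counts = {3: 2, 5: 2, 1: 2, 2: 1}
See 5: counts = {3: 2, 5: 3, 1: 2, 2: 1}

{3: 2, 5: 3, 1: 2, 2: 1}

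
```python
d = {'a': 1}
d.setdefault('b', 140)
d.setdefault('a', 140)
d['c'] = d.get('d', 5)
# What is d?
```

After line 1: d = {'a': 1}
After line 2 (setdefault adds 'b'=140): d = {'a': 1, 'b': 140}
After line 3 (setdefault 'a' no-op, already exists): d = {'a': 1, 'b': 140}
After line 4 (get('d', 5) returns default since 'd' not in d): d = {'a': 1, 'b': 140, 'c': 5}

{'a': 1, 'b': 140, 'c': 5}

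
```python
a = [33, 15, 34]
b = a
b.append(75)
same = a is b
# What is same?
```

After line 1: a = [33, 15, 34]
After line 2 (b = a is an alias, same object): a = [33, 15, 34], b = [33, 15, 34]
After line 3 (b.append mutates the shared list): a = [33, 15, 34, 75], b = [33, 15, 34, 75]
After line 4 (same = a is b; same object -> True): same = True

True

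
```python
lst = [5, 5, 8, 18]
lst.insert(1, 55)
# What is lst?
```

[5, 55, 5, 8, 18]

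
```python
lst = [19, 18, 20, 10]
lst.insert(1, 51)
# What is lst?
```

[19, 51, 18, 20, 10]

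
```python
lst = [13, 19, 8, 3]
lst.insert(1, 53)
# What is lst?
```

[13, 53, 19, 8, 3]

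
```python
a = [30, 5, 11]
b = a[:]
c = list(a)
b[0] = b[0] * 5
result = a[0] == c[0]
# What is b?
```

After line 1: a = [30, 5, 11]
After line 2 (b = a[:], copy): a = [30, 5, 11], b = [30, 5, 11]
After line 3 (c = list(a) is a copy, new object): c = [30, 5, 11]
After line 4 (b[0] = 30 * 5 = 150; only b mutates (copy)): a = [30, 5, 11], b = [150, 5, 11], c = [30, 5, 11]
After line 5 (a[0] = 30, c[0] = 30; result = True)

[150, 5, 11]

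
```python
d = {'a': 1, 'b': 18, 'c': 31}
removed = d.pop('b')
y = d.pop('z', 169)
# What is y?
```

After line 1: d = {'a': 1, 'b': 18, 'c': 31}
After line 2 (pop 'b' returns 18): d = {'a': 1, 'c': 31}, removed = 18
After line 3 (pop 'z' missing, returns default 169): d = {'a': 1, 'c': 31}, y = 169

169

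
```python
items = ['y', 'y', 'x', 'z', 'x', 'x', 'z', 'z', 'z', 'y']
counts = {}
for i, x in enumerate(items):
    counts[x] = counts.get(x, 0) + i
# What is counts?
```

Initial: counts = {}, items = ['y', 'y', 'x', 'z', 'x', 'x', 'z', 'z', 'z', 'y']
i=0, x='y': counts = {'y': 0}
i=1, x='y': counts = {'y': 1}
i=2, x='x': counts = {'y': 1, 'x': 2}
i=3, x='z': counts = {'y': 1, 'x': 2, 'z': 3}
i=4, x='x': counts = {'y': 1, 'x': 6, 'z': 3}
i=5, x='x': counts = {'y': 1, 'x': 11, 'z': 3}
i=6, x='z': counts = {'y': 1, 'x': 11, 'z': 9}
i=7, x='z': counts = {'y': 1, 'x': 11, 'z': 16}
i=8, x='z': counts = {'y': 1, 'x': 11, 'z': 24}
i=9, x='y': counts = {'y': 10, 'x': 11, 'z': 24}

{'y': 10, 'x': 11, 'z': 24}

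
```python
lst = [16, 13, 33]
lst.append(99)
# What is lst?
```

[16, 13, 33, 99]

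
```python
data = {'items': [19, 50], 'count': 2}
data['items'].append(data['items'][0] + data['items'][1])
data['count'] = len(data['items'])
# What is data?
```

After line 1: data = {'items': [19, 50], 'count': 2}
After line 2 (append 19 + 50 = 69): data = {'items': [19, 50, 69], 'count': 2}
After line 3 (count = len(items) = 3): data = {'items': [19, 50, 69], 'count': 3}

{'items': [19, 50, 69], 'count': 3}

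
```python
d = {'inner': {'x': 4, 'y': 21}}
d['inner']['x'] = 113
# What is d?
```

After line 1: d = {'inner': {'x': 4, 'y': 21}}
After line 2 (inner x overwritten): d = {'inner': {'x': 113, 'y': 21}}

{'inner': {'x': 113, 'y': 21}}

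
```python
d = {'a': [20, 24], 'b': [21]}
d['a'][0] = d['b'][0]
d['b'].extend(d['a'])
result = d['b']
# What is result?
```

After line 1: d = {'a': [20, 24], 'b': [21]}
After line 2 (a[0] = b[0] = 21): d = {'a': [21, 24], 'b': [21]}
After line 3 (b.extend(a) appends [21, 24]): d = {'a': [21, 24], 'b': [21, 21, 24]}
After line 4: result = d['b'] = [21, 21, 24]

[21, 21, 24]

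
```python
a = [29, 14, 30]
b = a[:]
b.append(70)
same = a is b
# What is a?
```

After line 1: a = [29, 14, 30]
After line 2 (b = a[:] is a shallow copy, new object): a = [29, 14, 30], b = [29, 14, 30]
After line 3 (append only mutates b): a = [29, 14, 30], b = [29, 14, 30, 70]
After line 4 (same = a is b; different objects -> False): same = False

[29, 14, 30]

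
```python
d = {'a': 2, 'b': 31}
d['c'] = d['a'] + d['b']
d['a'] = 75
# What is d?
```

After line 1: d = {'a': 2, 'b': 31}
After line 2 (d['c'] = 2 + 31): d = {'a': 2, 'b': 31, 'c': 33}
After line 3: d = {'a': 75, 'b': 31, 'c': 33}

{'a': 75, 'b': 31, 'c': 33}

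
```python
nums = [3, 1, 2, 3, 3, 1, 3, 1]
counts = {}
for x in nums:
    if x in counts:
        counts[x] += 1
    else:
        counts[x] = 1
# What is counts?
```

Initial: counts = {}, nums = [3, 1, 2, 3, 3, 1, 3, 1]
See 3: counts = {3: 1}
See 1: counts = {3: 1, 1: 1}
See 2: counts = {3: 1, 1: 1, 2: 1}
See 3: counts = {3: 2, 1: 1, 2: 1}
See 3: counts = {3: 3, 1: 1, 2: 1}
See 1: counts = {3: 3, 1: 2, 2: 1}
See 3: counts = {3: 4, 1: 2, 2: 1}
See 1: counts = {3: 4, 1: 3, 2: 1}

{3: 4, 1: 3, 2: 1}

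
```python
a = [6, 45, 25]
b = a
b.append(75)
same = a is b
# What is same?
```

After line 1: a = [6, 45, 25]
After line 2 (b = a is an alias, same object): a = [6, 45, 25], b = [6, 45, 25]
After line 3 (b.append mutates the shared list): a = [6, 45, 25, 75], b = [6, 45, 25, 75]
After line 4 (same = a is b; same object -> True): same = True

True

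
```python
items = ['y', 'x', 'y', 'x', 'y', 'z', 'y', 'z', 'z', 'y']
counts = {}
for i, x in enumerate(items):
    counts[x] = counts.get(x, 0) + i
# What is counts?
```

Initial: counts = {}, items = ['y', 'x', 'y', 'x', 'y', 'z', 'y', 'z', 'z', 'y']
i=0, x='y': counts = {'y': 0}
i=1, x='x': counts = {'y': 0, 'x': 1}
i=2, x='y': counts = {'y': 2, 'x': 1}
i=3, x='x': counts = {'y': 2, 'x': 4}
i=4, x='y': counts = {'y': 6, 'x': 4}
i=5, x='z': counts = {'y': 6, 'x': 4, 'z': 5}
i=6, x='y': counts = {'y': 12, 'x': 4, 'z': 5}
i=7, x='z': counts = {'y': 12, 'x': 4, 'z': 12}
i=8, x='z': counts = {'y': 12, 'x': 4, 'z': 20}
i=9, x='y': counts = {'y': 21, 'x': 4, 'z': 20}

{'y': 21, 'x': 4, 'z': 20}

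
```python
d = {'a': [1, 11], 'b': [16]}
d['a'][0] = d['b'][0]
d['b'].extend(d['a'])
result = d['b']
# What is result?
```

After line 1: d = {'a': [1, 11], 'b': [16]}
After line 2 (a[0] = b[0] = 16): d = {'a': [16, 11], 'b': [16]}
After line 3 (b.extend(a) appends [16, 11]): d = {'a': [16, 11], 'b': [16, 16, 11]}
After line 4: result = d['b'] = [16, 16, 11]

[16, 16, 11]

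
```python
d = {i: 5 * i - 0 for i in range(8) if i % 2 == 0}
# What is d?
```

{0: 0, 2: 10, 4: 20, 6: 30}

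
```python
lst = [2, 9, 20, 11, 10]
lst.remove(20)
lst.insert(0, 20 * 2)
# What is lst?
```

After line 1: lst = [2, 9, 20, 11, 10]
After line 2 (remove first 20): lst = [2, 9, 11, 10]
After line 3 (insert 40 at index 0): lst = [40, 2, 9, 11, 10]

[40, 2, 9, 11, 10]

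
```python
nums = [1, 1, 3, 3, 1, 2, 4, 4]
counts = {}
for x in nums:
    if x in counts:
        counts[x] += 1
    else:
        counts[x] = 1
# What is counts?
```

Initial: counts = {}, nums = [1, 1, 3, 3, 1, 2, 4, 4]
See 1: counts = {1: 1}
See 1: counts = {1: 2}
See 3: counts = {1: 2, 3: 1}
See 3: counts = {1: 2, 3: 2}
See 1: counts = {1: 3, 3: 2}
See 2: counts = {1: 3, 3: 2, 2: 1}
See 4: counts = {1: 3, 3: 2, 2: 1, 4: 1}
See 4: counts = {1: 3, 3: 2, 2: 1, 4: 2}

{1: 3, 3: 2, 2: 1, 4: 2}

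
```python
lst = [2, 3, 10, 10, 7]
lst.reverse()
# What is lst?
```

[7, 10, 10, 3, 2]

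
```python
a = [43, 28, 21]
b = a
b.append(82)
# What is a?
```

After line 1: a = [43, 28, 21]
After line 2 (b = a is an alias, same object): a = [43, 28, 21], b = [43, 28, 21]
After line 3 (b.append mutates the shared list): a = [43, 28, 21, 82], b = [43, 28, 21, 82]

[43, 28, 21, 82]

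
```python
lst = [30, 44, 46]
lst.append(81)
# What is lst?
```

[30, 44, 46, 81]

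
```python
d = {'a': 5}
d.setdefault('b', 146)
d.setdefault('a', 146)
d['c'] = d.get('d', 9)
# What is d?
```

After line 1: d = {'a': 5}
After line 2 (setdefault adds 'b'=146): d = {'a': 5, 'b': 146}
After line 3 (setdefault 'a' no-op, already exists): d = {'a': 5, 'b': 146}
After line 4 (get('d', 9) returns default since 'd' not in d): d = {'a': 5, 'b': 146, 'c': 9}

{'a': 5, 'b': 146, 'c': 9}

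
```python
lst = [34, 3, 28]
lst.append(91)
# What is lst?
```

[34, 3, 28, 91]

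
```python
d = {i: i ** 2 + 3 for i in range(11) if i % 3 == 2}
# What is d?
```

{2: 7, 5: 28, 8: 67}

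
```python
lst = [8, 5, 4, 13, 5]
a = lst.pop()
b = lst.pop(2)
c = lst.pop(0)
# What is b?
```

After line 1: lst = [8, 5, 4, 13, 5]
After line 2 (pop() -> a = 5): lst = [8, 5, 4, 13]
After line 3 (pop(2) -> b = 4): lst = [8, 5, 13]
After line 4 (pop(0) -> c = 8): lst = [5, 13]

4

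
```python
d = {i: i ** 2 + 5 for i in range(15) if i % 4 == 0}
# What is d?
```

{0: 5, 4: 21, 8: 69, 12: 149}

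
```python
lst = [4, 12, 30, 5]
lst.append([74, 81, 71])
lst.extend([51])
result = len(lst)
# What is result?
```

After line 1: lst = [4, 12, 30, 5]
After line 2 (append adds [74, 81, 71] as single element): lst = [4, 12, 30, 5, [74, 81, 71]]
After line 3 (extend unpacks [51], adds 51): lst = [4, 12, 30, 5, [74, 81, 71], 51]
After line 4: result = len(lst) = 6

6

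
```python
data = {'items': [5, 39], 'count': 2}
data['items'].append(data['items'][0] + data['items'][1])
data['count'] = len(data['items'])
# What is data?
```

After line 1: data = {'items': [5, 39], 'count': 2}
After line 2 (append 5 + 39 = 44): data = {'items': [5, 39, 44], 'count': 2}
After line 3 (count = len(items) = 3): data = {'items': [5, 39, 44], 'count': 3}

{'items': [5, 39, 44], 'count': 3}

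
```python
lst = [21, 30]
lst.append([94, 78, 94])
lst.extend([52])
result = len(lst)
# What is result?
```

After line 1: lst = [21, 30]
After line 2 (append adds [94, 78, 94] as single element): lst = [21, 30, [94, 78, 94]]
After line 3 (extend unpacks [52], adds 52): lst = [21, 30, [94, 78, 94], 52]
After line 4: result = len(lst) = 4

4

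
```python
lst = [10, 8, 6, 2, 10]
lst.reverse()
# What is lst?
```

[10, 2, 6, 8, 10]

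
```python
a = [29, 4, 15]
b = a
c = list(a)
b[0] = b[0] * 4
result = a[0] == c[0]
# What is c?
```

After line 1: a = [29, 4, 15]
After line 2 (b = a, alias): a = [29, 4, 15], b = [29, 4, 15]
After line 3 (c = list(a) is a copy, new object): c = [29, 4, 15]
After line 4 (b[0] = 29 * 4 = 116; mutates shared a/b): a = b = [116, 4, 15], c = [29, 4, 15]
After line 5 (a[0] = 116, c[0] = 29; result = False)

[29, 4, 15]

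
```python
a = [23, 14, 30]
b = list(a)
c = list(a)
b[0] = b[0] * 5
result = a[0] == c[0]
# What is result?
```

After line 1: a = [23, 14, 30]
After line 2 (b = list(a), copy): a = [23, 14, 30], b = [23, 14, 30]
After line 3 (c = list(a) is a copy, new object): c = [23, 14, 30]
After line 4 (b[0] = 23 * 5 = 115; only b mutates (copy)): a = [23, 14, 30], b = [115, 14, 30], c = [23, 14, 30]
After line 5 (a[0] = 23, c[0] = 23; result = True)

True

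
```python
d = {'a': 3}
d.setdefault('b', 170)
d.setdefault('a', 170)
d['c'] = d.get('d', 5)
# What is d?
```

After line 1: d = {'a': 3}
After line 2 (setdefault adds 'b'=170): d = {'a': 3, 'b': 170}
After line 3 (setdefault 'a' no-op, already exists): d = {'a': 3, 'b': 170}
After line 4 (get('d', 5) returns default since 'd' not in d): d = {'a': 3, 'b': 170, 'c': 5}

{'a': 3, 'b': 170, 'c': 5}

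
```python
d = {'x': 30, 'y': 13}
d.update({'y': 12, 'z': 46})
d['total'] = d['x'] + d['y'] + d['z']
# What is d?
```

After line 1: d = {'x': 30, 'y': 13}
After line 2 (y overwritten, z added): d = {'x': 30, 'y': 12, 'z': 46}
After line 3 (total = 30 + 12 + 46 = 88): d = {'x': 30, 'y': 12, 'z': 46, 'total': 88}

{'x': 30, 'y': 12, 'z': 46, 'total': 88}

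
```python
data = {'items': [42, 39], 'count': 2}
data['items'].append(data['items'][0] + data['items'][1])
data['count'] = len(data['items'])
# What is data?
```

After line 1: data = {'items': [42, 39], 'count': 2}
After line 2 (append 42 + 39 = 81): data = {'items': [42, 39, 81], 'count': 2}
After line 3 (count = len(items) = 3): data = {'items': [42, 39, 81], 'count': 3}

{'items': [42, 39, 81], 'count': 3}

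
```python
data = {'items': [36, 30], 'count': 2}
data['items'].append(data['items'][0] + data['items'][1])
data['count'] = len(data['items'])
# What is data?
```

After line 1: data = {'items': [36, 30], 'count': 2}
After line 2 (append 36 + 30 = 66): data = {'items': [36, 30, 66], 'count': 2}
After line 3 (count = len(items) = 3): data = {'items': [36, 30, 66], 'count': 3}

{'items': [36, 30, 66], 'count': 3}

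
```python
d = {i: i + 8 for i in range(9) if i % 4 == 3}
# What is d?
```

{3: 11, 7: 15}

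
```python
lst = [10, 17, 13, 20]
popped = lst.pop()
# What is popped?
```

20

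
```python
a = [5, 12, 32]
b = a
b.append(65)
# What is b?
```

After line 1: a = [5, 12, 32]
After line 2 (b = a is an alias, same object): a = [5, 12, 32], b = [5, 12, 32]
After line 3 (b.append mutates the shared list): a = [5, 12, 32, 65], b = [5, 12, 32, 65]

[5, 12, 32, 65]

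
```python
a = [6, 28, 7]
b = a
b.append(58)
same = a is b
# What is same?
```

After line 1: a = [6, 28, 7]
After line 2 (b = a is an alias, same object): a = [6, 28, 7], b = [6, 28, 7]
After line 3 (b.append mutates the shared list): a = [6, 28, 7, 58], b = [6, 28, 7, 58]
After line 4 (same = a is b; same object -> True): same = True

True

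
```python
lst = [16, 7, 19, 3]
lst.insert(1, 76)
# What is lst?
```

[16, 76, 7, 19, 3]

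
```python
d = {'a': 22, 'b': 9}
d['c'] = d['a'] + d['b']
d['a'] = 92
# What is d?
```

After line 1: d = {'a': 22, 'b': 9}
After line 2 (d['c'] = 22 + 9): d = {'a': 22, 'b': 9, 'c': 31}
After line 3: d = {'a': 92, 'b': 9, 'c': 31}

{'a': 92, 'b': 9, 'c': 31}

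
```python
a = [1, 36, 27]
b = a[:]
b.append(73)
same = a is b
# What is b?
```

After line 1: a = [1, 36, 27]
After line 2 (b = a[:] is a shallow copy, new object): a = [1, 36, 27], b = [1, 36, 27]
After line 3 (append only mutates b): a = [1, 36, 27], b = [1, 36, 27, 73]
After line 4 (same = a is b; different objects -> False): same = False

[1, 36, 27, 73]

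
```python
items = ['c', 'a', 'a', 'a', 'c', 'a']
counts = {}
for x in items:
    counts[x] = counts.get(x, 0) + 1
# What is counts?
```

Initial: counts = {}, items = ['c', 'a', 'a', 'a', 'c', 'a']
See 'c': counts = {'c': 1}
See 'a': counts = {'c': 1, 'a': 1}
See 'a': counts = {'c': 1, 'a': 2}
See 'a': counts = {'c': 1, 'a': 3}
See 'c': counts = {'c': 2, 'a': 3}
See 'a': counts = {'c': 2, 'a': 4}

{'c': 2, 'a': 4}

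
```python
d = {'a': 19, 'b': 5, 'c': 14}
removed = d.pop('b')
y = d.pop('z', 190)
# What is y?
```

After line 1: d = {'a': 19, 'b': 5, 'c': 14}
After line 2 (pop 'b' returns 5): d = {'a': 19, 'c': 14}, removed = 5
After line 3 (pop 'z' missing, returns default 190): d = {'a': 19, 'c': 14}, y = 190

190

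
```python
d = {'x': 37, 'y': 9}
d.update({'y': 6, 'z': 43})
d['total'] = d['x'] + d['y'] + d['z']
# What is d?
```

After line 1: d = {'x': 37, 'y': 9}
After line 2 (y overwritten, z added): d = {'x': 37, 'y': 6, 'z': 43}
After line 3 (total = 37 + 6 + 43 = 86): d = {'x': 37, 'y': 6, 'z': 43, 'total': 86}

{'x': 37, 'y': 6, 'z': 43, 'total': 86}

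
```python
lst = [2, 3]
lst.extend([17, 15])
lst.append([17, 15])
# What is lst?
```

After line 1: lst = [2, 3]
After line 2 (extend unpacks [17, 15]): lst = [2, 3, 17, 15]
After line 3 (append adds [17, 15] as single element): lst = [2, 3, 17, 15, [17, 15]]

[2, 3, 17, 15, [17, 15]]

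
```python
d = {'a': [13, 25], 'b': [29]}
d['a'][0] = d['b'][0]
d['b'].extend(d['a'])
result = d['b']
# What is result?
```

After line 1: d = {'a': [13, 25], 'b': [29]}
After line 2 (a[0] = b[0] = 29): d = {'a': [29, 25], 'b': [29]}
After line 3 (b.extend(a) appends [29, 25]): d = {'a': [29, 25], 'b': [29, 29, 25]}
After line 4: result = d['b'] = [29, 29, 25]

[29, 29, 25]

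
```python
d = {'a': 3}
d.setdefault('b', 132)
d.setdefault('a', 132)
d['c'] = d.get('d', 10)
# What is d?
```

After line 1: d = {'a': 3}
After line 2 (setdefault adds 'b'=132): d = {'a': 3, 'b': 132}
After line 3 (setdefault 'a' no-op, already exists): d = {'a': 3, 'b': 132}
After line 4 (get('d', 10) returns default since 'd' not in d): d = {'a': 3, 'b': 132, 'c': 10}

{'a': 3, 'b': 132, 'c': 10}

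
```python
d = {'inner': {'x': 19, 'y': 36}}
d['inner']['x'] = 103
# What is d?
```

After line 1: d = {'inner': {'x': 19, 'y': 36}}
After line 2 (inner x overwritten): d = {'inner': {'x': 103, 'y': 36}}

{'inner': {'x': 103, 'y': 36}}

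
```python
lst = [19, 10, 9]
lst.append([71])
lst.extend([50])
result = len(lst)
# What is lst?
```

After line 1: lst = [19, 10, 9]
After line 2 (append adds [71] as single element): lst = [19, 10, 9, [71]]
After line 3 (extend unpacks [50], adds 50): lst = [19, 10, 9, [71], 50]
After line 4: result = len(lst) = 5

[19, 10, 9, [71], 50]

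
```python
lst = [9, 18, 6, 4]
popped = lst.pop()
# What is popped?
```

4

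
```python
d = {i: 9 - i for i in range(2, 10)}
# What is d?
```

{2: 7, 3: 6, 4: 5, 5: 4, 6: 3, 7: 2, 8: 1, 9: 0}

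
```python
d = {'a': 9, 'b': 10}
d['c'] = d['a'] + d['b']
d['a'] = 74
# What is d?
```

After line 1: d = {'a': 9, 'b': 10}
After line 2 (d['c'] = 9 + 10): d = {'a': 9, 'b': 10, 'c': 19}
After line 3: d = {'a': 74, 'b': 10, 'c': 19}

{'a': 74, 'b': 10, 'c': 19}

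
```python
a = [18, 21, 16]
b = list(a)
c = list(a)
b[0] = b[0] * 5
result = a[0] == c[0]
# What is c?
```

After line 1: a = [18, 21, 16]
After line 2 (b = list(a), copy): a = [18, 21, 16], b = [18, 21, 16]
After line 3 (c = list(a) is a copy, new object): c = [18, 21, 16]
After line 4 (b[0] = 18 * 5 = 90; only b mutates (copy)): a = [18, 21, 16], b = [90, 21, 16], c = [18, 21, 16]
After line 5 (a[0] = 18, c[0] = 18; result = True)

[18, 21, 16]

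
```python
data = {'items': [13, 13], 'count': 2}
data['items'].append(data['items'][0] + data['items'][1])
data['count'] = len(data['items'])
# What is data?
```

After line 1: data = {'items': [13, 13], 'count': 2}
After line 2 (append 13 + 13 = 26): data = {'items': [13, 13, 26], 'count': 2}
After line 3 (count = len(items) = 3): data = {'items': [13, 13, 26], 'count': 3}

{'items': [13, 13, 26], 'count': 3}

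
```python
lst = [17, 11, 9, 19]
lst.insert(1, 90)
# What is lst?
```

[17, 90, 11, 9, 19]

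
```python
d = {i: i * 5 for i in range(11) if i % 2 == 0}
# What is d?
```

{0: 0, 2: 10, 4: 20, 6: 30, 8: 40, 10: 50}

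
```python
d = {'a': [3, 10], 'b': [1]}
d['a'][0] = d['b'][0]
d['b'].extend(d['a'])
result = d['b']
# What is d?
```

After line 1: d = {'a': [3, 10], 'b': [1]}
After line 2 (a[0] = b[0] = 1): d = {'a': [1, 10], 'b': [1]}
After line 3 (b.extend(a) appends [1, 10]): d = {'a': [1, 10], 'b': [1, 1, 10]}
After line 4: result = d['b'] = [1, 1, 10]

{'a': [1, 10], 'b': [1, 1, 10]}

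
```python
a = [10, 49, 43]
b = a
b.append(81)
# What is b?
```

After line 1: a = [10, 49, 43]
After line 2 (b = a is an alias, same object): a = [10, 49, 43], b = [10, 49, 43]
After line 3 (b.append mutates the shared list): a = [10, 49, 43, 81], b = [10, 49, 43, 81]

[10, 49, 43, 81]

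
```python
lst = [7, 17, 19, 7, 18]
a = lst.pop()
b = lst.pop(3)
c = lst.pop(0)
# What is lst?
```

After line 1: lst = [7, 17, 19, 7, 18]
After line 2 (pop() -> a = 18): lst = [7, 17, 19, 7]
After line 3 (pop(3) -> b = 7): lst = [7, 17, 19]
After line 4 (pop(0) -> c = 7): lst = [17, 19]

[17, 19]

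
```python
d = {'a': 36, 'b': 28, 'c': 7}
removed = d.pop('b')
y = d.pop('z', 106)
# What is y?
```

After line 1: d = {'a': 36, 'b': 28, 'c': 7}
After line 2 (pop 'b' returns 28): d = {'a': 36, 'c': 7}, removed = 28
After line 3 (pop 'z' missing, returns default 106): d = {'a': 36, 'c': 7}, y = 106

106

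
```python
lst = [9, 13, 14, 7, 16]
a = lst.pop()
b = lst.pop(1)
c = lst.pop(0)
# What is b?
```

After line 1: lst = [9, 13, 14, 7, 16]
After line 2 (pop() -> a = 16): lst = [9, 13, 14, 7]
After line 3 (pop(1) -> b = 13): lst = [9, 14, 7]
After line 4 (pop(0) -> c = 9): lst = [14, 7]

13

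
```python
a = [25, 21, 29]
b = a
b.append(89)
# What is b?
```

After line 1: a = [25, 21, 29]
After line 2 (b = a is an alias, same object): a = [25, 21, 29], b = [25, 21, 29]
After line 3 (b.append mutates the shared list): a = [25, 21, 29, 89], b = [25, 21, 29, 89]

[25, 21, 29, 89]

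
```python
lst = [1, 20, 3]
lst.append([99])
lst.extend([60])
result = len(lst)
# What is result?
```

After line 1: lst = [1, 20, 3]
After line 2 (append adds [99] as single element): lst = [1, 20, 3, [99]]
After line 3 (extend unpacks [60], adds 60): lst = [1, 20, 3, [99], 60]
After line 4: result = len(lst) = 5

5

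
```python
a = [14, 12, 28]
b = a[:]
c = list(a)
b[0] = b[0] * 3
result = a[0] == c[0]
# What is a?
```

After line 1: a = [14, 12, 28]
After line 2 (b = a[:], copy): a = [14, 12, 28], b = [14, 12, 28]
After line 3 (c = list(a) is a copy, new object): c = [14, 12, 28]
After line 4 (b[0] = 14 * 3 = 42; only b mutates (copy)): a = [14, 12, 28], b = [42, 12, 28], c = [14, 12, 28]
After line 5 (a[0] = 14, c[0] = 14; result = True)

[14, 12, 28]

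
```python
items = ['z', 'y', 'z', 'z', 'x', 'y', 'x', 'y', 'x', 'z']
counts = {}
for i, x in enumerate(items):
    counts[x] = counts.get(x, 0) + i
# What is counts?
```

Initial: counts = {}, items = ['z', 'y', 'z', 'z', 'x', 'y', 'x', 'y', 'x', 'z']
i=0, x='z': counts = {'z': 0}
i=1, x='y': counts = {'z': 0, 'y': 1}
i=2, x='z': counts = {'z': 2, 'y': 1}
i=3, x='z': counts = {'z': 5, 'y': 1}
i=4, x='x': counts = {'z': 5, 'y': 1, 'x': 4}
i=5, x='y': counts = {'z': 5, 'y': 6, 'x': 4}
i=6, x='x': counts = {'z': 5, 'y': 6, 'x': 10}
i=7, x='y': counts = {'z': 5, 'y': 13, 'x': 10}
i=8, x='x': counts = {'z': 5, 'y': 13, 'x': 18}
i=9, x='z': counts = {'z': 14, 'y': 13, 'x': 18}

{'z': 14, 'y': 13, 'x': 18}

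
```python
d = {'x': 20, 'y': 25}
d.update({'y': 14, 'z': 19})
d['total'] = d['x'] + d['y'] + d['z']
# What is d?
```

After line 1: d = {'x': 20, 'y': 25}
After line 2 (y overwritten, z added): d = {'x': 20, 'y': 14, 'z': 19}
After line 3 (total = 20 + 14 + 19 = 53): d = {'x': 20, 'y': 14, 'z': 19, 'total': 53}

{'x': 20, 'y': 14, 'z': 19, 'total': 53}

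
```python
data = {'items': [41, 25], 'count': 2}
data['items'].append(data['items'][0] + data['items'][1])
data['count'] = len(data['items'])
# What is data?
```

After line 1: data = {'items': [41, 25], 'count': 2}
After line 2 (append 41 + 25 = 66): data = {'items': [41, 25, 66], 'count': 2}
After line 3 (count = len(items) = 3): data = {'items': [41, 25, 66], 'count': 3}

{'items': [41, 25, 66], 'count': 3}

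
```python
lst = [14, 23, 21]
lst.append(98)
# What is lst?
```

[14, 23, 21, 98]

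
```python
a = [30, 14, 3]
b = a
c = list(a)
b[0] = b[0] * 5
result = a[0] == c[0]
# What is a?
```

After line 1: a = [30, 14, 3]
After line 2 (b = a, alias): a = [30, 14, 3], b = [30, 14, 3]
After line 3 (c = list(a) is a copy, new object): c = [30, 14, 3]
After line 4 (b[0] = 30 * 5 = 150; mutates shared a/b): a = b = [150, 14, 3], c = [30, 14, 3]
After line 5 (a[0] = 150, c[0] = 30; result = False)

[150, 14, 3]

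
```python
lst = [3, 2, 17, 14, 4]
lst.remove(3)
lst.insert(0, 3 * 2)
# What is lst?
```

After line 1: lst = [3, 2, 17, 14, 4]
After line 2 (remove first 3): lst = [2, 17, 14, 4]
After line 3 (insert 6 at index 0): lst = [6, 2, 17, 14, 4]

[6, 2, 17, 14, 4]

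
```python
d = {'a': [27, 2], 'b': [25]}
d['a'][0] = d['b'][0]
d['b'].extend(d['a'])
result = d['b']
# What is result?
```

After line 1: d = {'a': [27, 2], 'b': [25]}
After line 2 (a[0] = b[0] = 25): d = {'a': [25, 2], 'b': [25]}
After line 3 (b.extend(a) appends [25, 2]): d = {'a': [25, 2], 'b': [25, 25, 2]}
After line 4: result = d['b'] = [25, 25, 2]

[25, 25, 2]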